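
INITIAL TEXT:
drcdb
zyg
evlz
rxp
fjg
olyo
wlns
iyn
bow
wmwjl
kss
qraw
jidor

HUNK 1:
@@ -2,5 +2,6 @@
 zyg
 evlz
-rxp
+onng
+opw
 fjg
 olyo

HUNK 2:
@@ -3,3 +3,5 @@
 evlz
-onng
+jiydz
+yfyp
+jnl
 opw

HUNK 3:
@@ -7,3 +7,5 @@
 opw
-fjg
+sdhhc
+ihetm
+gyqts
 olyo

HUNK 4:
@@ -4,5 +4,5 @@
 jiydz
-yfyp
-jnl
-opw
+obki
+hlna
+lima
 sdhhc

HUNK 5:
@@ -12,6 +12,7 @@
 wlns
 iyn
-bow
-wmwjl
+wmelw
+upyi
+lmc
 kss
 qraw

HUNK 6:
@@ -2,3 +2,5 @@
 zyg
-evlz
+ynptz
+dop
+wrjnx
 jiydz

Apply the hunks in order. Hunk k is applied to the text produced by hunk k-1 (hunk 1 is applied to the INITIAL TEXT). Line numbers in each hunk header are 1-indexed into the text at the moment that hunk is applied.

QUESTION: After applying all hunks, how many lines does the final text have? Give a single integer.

Hunk 1: at line 2 remove [rxp] add [onng,opw] -> 14 lines: drcdb zyg evlz onng opw fjg olyo wlns iyn bow wmwjl kss qraw jidor
Hunk 2: at line 3 remove [onng] add [jiydz,yfyp,jnl] -> 16 lines: drcdb zyg evlz jiydz yfyp jnl opw fjg olyo wlns iyn bow wmwjl kss qraw jidor
Hunk 3: at line 7 remove [fjg] add [sdhhc,ihetm,gyqts] -> 18 lines: drcdb zyg evlz jiydz yfyp jnl opw sdhhc ihetm gyqts olyo wlns iyn bow wmwjl kss qraw jidor
Hunk 4: at line 4 remove [yfyp,jnl,opw] add [obki,hlna,lima] -> 18 lines: drcdb zyg evlz jiydz obki hlna lima sdhhc ihetm gyqts olyo wlns iyn bow wmwjl kss qraw jidor
Hunk 5: at line 12 remove [bow,wmwjl] add [wmelw,upyi,lmc] -> 19 lines: drcdb zyg evlz jiydz obki hlna lima sdhhc ihetm gyqts olyo wlns iyn wmelw upyi lmc kss qraw jidor
Hunk 6: at line 2 remove [evlz] add [ynptz,dop,wrjnx] -> 21 lines: drcdb zyg ynptz dop wrjnx jiydz obki hlna lima sdhhc ihetm gyqts olyo wlns iyn wmelw upyi lmc kss qraw jidor
Final line count: 21

Answer: 21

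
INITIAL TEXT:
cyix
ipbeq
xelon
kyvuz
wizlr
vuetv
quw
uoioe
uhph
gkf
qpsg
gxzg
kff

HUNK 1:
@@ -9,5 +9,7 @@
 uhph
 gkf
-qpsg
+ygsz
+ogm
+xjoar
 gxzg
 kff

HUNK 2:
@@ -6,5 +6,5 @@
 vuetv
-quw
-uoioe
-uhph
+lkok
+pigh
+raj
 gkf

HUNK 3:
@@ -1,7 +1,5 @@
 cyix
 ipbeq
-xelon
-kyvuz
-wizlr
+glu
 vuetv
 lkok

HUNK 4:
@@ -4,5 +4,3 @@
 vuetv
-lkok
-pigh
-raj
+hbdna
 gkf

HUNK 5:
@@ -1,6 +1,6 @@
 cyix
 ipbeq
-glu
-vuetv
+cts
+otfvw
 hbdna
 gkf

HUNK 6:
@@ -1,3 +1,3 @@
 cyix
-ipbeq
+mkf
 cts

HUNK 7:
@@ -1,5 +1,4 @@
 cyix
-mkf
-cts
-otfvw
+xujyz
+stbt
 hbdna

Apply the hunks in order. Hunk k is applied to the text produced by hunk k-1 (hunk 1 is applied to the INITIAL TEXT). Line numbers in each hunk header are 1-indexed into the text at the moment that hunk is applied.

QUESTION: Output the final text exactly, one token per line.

Answer: cyix
xujyz
stbt
hbdna
gkf
ygsz
ogm
xjoar
gxzg
kff

Derivation:
Hunk 1: at line 9 remove [qpsg] add [ygsz,ogm,xjoar] -> 15 lines: cyix ipbeq xelon kyvuz wizlr vuetv quw uoioe uhph gkf ygsz ogm xjoar gxzg kff
Hunk 2: at line 6 remove [quw,uoioe,uhph] add [lkok,pigh,raj] -> 15 lines: cyix ipbeq xelon kyvuz wizlr vuetv lkok pigh raj gkf ygsz ogm xjoar gxzg kff
Hunk 3: at line 1 remove [xelon,kyvuz,wizlr] add [glu] -> 13 lines: cyix ipbeq glu vuetv lkok pigh raj gkf ygsz ogm xjoar gxzg kff
Hunk 4: at line 4 remove [lkok,pigh,raj] add [hbdna] -> 11 lines: cyix ipbeq glu vuetv hbdna gkf ygsz ogm xjoar gxzg kff
Hunk 5: at line 1 remove [glu,vuetv] add [cts,otfvw] -> 11 lines: cyix ipbeq cts otfvw hbdna gkf ygsz ogm xjoar gxzg kff
Hunk 6: at line 1 remove [ipbeq] add [mkf] -> 11 lines: cyix mkf cts otfvw hbdna gkf ygsz ogm xjoar gxzg kff
Hunk 7: at line 1 remove [mkf,cts,otfvw] add [xujyz,stbt] -> 10 lines: cyix xujyz stbt hbdna gkf ygsz ogm xjoar gxzg kff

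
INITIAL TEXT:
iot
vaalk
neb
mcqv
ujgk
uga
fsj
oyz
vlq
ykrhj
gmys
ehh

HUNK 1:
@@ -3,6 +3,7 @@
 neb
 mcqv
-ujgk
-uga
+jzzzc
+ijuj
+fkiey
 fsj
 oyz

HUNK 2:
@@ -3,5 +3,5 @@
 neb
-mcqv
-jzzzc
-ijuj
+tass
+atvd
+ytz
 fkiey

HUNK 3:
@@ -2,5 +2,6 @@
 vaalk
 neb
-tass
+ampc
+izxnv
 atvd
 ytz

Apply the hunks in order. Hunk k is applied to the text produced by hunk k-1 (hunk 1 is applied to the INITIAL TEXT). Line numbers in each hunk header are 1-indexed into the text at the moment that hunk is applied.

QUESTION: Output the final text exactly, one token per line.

Answer: iot
vaalk
neb
ampc
izxnv
atvd
ytz
fkiey
fsj
oyz
vlq
ykrhj
gmys
ehh

Derivation:
Hunk 1: at line 3 remove [ujgk,uga] add [jzzzc,ijuj,fkiey] -> 13 lines: iot vaalk neb mcqv jzzzc ijuj fkiey fsj oyz vlq ykrhj gmys ehh
Hunk 2: at line 3 remove [mcqv,jzzzc,ijuj] add [tass,atvd,ytz] -> 13 lines: iot vaalk neb tass atvd ytz fkiey fsj oyz vlq ykrhj gmys ehh
Hunk 3: at line 2 remove [tass] add [ampc,izxnv] -> 14 lines: iot vaalk neb ampc izxnv atvd ytz fkiey fsj oyz vlq ykrhj gmys ehh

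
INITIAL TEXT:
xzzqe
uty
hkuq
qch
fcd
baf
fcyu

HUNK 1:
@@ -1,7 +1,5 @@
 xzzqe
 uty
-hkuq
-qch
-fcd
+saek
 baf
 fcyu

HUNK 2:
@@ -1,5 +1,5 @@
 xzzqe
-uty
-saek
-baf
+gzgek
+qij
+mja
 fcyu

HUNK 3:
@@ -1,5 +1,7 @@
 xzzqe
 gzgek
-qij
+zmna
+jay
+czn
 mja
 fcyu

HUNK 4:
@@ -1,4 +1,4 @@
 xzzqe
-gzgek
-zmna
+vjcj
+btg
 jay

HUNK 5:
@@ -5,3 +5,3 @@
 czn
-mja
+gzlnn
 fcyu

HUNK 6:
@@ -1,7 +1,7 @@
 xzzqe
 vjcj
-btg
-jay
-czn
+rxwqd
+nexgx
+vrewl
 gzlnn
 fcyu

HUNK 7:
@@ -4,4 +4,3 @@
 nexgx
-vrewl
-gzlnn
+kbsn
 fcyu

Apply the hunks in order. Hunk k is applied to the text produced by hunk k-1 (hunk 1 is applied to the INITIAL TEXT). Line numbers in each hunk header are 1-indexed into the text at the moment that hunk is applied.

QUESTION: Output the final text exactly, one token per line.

Answer: xzzqe
vjcj
rxwqd
nexgx
kbsn
fcyu

Derivation:
Hunk 1: at line 1 remove [hkuq,qch,fcd] add [saek] -> 5 lines: xzzqe uty saek baf fcyu
Hunk 2: at line 1 remove [uty,saek,baf] add [gzgek,qij,mja] -> 5 lines: xzzqe gzgek qij mja fcyu
Hunk 3: at line 1 remove [qij] add [zmna,jay,czn] -> 7 lines: xzzqe gzgek zmna jay czn mja fcyu
Hunk 4: at line 1 remove [gzgek,zmna] add [vjcj,btg] -> 7 lines: xzzqe vjcj btg jay czn mja fcyu
Hunk 5: at line 5 remove [mja] add [gzlnn] -> 7 lines: xzzqe vjcj btg jay czn gzlnn fcyu
Hunk 6: at line 1 remove [btg,jay,czn] add [rxwqd,nexgx,vrewl] -> 7 lines: xzzqe vjcj rxwqd nexgx vrewl gzlnn fcyu
Hunk 7: at line 4 remove [vrewl,gzlnn] add [kbsn] -> 6 lines: xzzqe vjcj rxwqd nexgx kbsn fcyu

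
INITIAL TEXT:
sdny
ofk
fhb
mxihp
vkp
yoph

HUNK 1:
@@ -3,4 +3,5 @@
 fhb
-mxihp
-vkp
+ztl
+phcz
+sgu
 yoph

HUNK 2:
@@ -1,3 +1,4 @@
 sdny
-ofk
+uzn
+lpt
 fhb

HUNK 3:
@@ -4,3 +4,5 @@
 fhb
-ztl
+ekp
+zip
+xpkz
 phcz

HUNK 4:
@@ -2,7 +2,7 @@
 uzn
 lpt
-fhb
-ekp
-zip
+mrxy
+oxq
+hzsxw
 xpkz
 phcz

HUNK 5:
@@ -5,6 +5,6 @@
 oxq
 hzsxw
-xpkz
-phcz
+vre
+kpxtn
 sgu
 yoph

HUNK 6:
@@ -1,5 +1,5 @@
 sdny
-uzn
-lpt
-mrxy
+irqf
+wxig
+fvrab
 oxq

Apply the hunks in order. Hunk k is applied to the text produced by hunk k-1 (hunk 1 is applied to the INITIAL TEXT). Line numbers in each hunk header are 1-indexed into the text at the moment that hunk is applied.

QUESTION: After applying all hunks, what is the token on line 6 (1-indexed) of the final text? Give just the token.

Hunk 1: at line 3 remove [mxihp,vkp] add [ztl,phcz,sgu] -> 7 lines: sdny ofk fhb ztl phcz sgu yoph
Hunk 2: at line 1 remove [ofk] add [uzn,lpt] -> 8 lines: sdny uzn lpt fhb ztl phcz sgu yoph
Hunk 3: at line 4 remove [ztl] add [ekp,zip,xpkz] -> 10 lines: sdny uzn lpt fhb ekp zip xpkz phcz sgu yoph
Hunk 4: at line 2 remove [fhb,ekp,zip] add [mrxy,oxq,hzsxw] -> 10 lines: sdny uzn lpt mrxy oxq hzsxw xpkz phcz sgu yoph
Hunk 5: at line 5 remove [xpkz,phcz] add [vre,kpxtn] -> 10 lines: sdny uzn lpt mrxy oxq hzsxw vre kpxtn sgu yoph
Hunk 6: at line 1 remove [uzn,lpt,mrxy] add [irqf,wxig,fvrab] -> 10 lines: sdny irqf wxig fvrab oxq hzsxw vre kpxtn sgu yoph
Final line 6: hzsxw

Answer: hzsxw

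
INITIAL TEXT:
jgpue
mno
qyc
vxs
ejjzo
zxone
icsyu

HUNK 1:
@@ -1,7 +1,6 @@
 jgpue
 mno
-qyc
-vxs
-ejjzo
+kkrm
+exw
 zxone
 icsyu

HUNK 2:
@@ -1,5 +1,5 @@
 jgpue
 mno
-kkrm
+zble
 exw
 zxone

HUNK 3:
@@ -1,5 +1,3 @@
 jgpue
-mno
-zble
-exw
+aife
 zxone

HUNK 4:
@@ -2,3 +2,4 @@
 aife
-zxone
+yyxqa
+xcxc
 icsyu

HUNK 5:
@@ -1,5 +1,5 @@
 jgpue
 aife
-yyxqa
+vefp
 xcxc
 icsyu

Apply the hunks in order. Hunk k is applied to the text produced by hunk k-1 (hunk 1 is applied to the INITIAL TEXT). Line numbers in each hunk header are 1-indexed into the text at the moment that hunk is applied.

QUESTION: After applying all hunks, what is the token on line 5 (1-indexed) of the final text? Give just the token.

Hunk 1: at line 1 remove [qyc,vxs,ejjzo] add [kkrm,exw] -> 6 lines: jgpue mno kkrm exw zxone icsyu
Hunk 2: at line 1 remove [kkrm] add [zble] -> 6 lines: jgpue mno zble exw zxone icsyu
Hunk 3: at line 1 remove [mno,zble,exw] add [aife] -> 4 lines: jgpue aife zxone icsyu
Hunk 4: at line 2 remove [zxone] add [yyxqa,xcxc] -> 5 lines: jgpue aife yyxqa xcxc icsyu
Hunk 5: at line 1 remove [yyxqa] add [vefp] -> 5 lines: jgpue aife vefp xcxc icsyu
Final line 5: icsyu

Answer: icsyu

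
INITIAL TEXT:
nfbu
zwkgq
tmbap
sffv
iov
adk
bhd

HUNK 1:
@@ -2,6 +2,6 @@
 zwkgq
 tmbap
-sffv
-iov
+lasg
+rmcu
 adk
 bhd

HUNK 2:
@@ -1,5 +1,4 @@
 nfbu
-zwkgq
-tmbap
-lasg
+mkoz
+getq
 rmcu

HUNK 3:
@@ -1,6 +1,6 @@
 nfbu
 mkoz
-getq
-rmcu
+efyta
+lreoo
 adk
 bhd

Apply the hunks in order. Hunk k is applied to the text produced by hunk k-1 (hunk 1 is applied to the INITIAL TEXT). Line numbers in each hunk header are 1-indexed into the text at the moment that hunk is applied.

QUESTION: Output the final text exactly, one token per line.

Answer: nfbu
mkoz
efyta
lreoo
adk
bhd

Derivation:
Hunk 1: at line 2 remove [sffv,iov] add [lasg,rmcu] -> 7 lines: nfbu zwkgq tmbap lasg rmcu adk bhd
Hunk 2: at line 1 remove [zwkgq,tmbap,lasg] add [mkoz,getq] -> 6 lines: nfbu mkoz getq rmcu adk bhd
Hunk 3: at line 1 remove [getq,rmcu] add [efyta,lreoo] -> 6 lines: nfbu mkoz efyta lreoo adk bhd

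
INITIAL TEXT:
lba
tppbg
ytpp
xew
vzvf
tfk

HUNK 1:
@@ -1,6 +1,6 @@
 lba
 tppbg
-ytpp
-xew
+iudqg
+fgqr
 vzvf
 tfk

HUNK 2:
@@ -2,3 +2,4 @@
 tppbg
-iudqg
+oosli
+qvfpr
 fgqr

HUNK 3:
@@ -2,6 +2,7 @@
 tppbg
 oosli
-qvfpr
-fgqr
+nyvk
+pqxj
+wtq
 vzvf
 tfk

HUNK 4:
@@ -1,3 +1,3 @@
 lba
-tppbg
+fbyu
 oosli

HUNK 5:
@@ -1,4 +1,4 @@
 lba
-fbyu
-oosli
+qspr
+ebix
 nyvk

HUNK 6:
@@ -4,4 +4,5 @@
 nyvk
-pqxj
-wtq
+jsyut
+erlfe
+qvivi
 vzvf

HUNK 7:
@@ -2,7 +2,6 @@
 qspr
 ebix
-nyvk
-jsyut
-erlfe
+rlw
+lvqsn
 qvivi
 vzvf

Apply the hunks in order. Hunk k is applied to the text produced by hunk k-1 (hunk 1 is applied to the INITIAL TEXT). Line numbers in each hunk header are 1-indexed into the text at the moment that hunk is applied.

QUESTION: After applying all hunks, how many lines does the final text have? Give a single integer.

Hunk 1: at line 1 remove [ytpp,xew] add [iudqg,fgqr] -> 6 lines: lba tppbg iudqg fgqr vzvf tfk
Hunk 2: at line 2 remove [iudqg] add [oosli,qvfpr] -> 7 lines: lba tppbg oosli qvfpr fgqr vzvf tfk
Hunk 3: at line 2 remove [qvfpr,fgqr] add [nyvk,pqxj,wtq] -> 8 lines: lba tppbg oosli nyvk pqxj wtq vzvf tfk
Hunk 4: at line 1 remove [tppbg] add [fbyu] -> 8 lines: lba fbyu oosli nyvk pqxj wtq vzvf tfk
Hunk 5: at line 1 remove [fbyu,oosli] add [qspr,ebix] -> 8 lines: lba qspr ebix nyvk pqxj wtq vzvf tfk
Hunk 6: at line 4 remove [pqxj,wtq] add [jsyut,erlfe,qvivi] -> 9 lines: lba qspr ebix nyvk jsyut erlfe qvivi vzvf tfk
Hunk 7: at line 2 remove [nyvk,jsyut,erlfe] add [rlw,lvqsn] -> 8 lines: lba qspr ebix rlw lvqsn qvivi vzvf tfk
Final line count: 8

Answer: 8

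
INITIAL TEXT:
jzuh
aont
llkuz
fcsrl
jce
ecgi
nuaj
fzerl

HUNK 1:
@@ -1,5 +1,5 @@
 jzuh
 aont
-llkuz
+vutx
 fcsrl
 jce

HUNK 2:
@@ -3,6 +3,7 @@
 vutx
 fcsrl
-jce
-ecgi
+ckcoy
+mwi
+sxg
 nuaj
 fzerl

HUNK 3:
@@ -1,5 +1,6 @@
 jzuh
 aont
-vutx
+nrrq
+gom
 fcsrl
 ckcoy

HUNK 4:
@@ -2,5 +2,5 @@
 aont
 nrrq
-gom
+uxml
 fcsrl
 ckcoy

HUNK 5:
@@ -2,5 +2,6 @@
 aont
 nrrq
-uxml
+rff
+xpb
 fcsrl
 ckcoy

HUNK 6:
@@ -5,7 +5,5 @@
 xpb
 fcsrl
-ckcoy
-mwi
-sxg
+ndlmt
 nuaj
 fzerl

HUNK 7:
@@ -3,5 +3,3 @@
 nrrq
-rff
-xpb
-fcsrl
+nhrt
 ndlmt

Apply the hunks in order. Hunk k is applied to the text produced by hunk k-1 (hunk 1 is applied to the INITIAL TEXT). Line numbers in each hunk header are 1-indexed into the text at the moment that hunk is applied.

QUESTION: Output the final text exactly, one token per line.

Answer: jzuh
aont
nrrq
nhrt
ndlmt
nuaj
fzerl

Derivation:
Hunk 1: at line 1 remove [llkuz] add [vutx] -> 8 lines: jzuh aont vutx fcsrl jce ecgi nuaj fzerl
Hunk 2: at line 3 remove [jce,ecgi] add [ckcoy,mwi,sxg] -> 9 lines: jzuh aont vutx fcsrl ckcoy mwi sxg nuaj fzerl
Hunk 3: at line 1 remove [vutx] add [nrrq,gom] -> 10 lines: jzuh aont nrrq gom fcsrl ckcoy mwi sxg nuaj fzerl
Hunk 4: at line 2 remove [gom] add [uxml] -> 10 lines: jzuh aont nrrq uxml fcsrl ckcoy mwi sxg nuaj fzerl
Hunk 5: at line 2 remove [uxml] add [rff,xpb] -> 11 lines: jzuh aont nrrq rff xpb fcsrl ckcoy mwi sxg nuaj fzerl
Hunk 6: at line 5 remove [ckcoy,mwi,sxg] add [ndlmt] -> 9 lines: jzuh aont nrrq rff xpb fcsrl ndlmt nuaj fzerl
Hunk 7: at line 3 remove [rff,xpb,fcsrl] add [nhrt] -> 7 lines: jzuh aont nrrq nhrt ndlmt nuaj fzerl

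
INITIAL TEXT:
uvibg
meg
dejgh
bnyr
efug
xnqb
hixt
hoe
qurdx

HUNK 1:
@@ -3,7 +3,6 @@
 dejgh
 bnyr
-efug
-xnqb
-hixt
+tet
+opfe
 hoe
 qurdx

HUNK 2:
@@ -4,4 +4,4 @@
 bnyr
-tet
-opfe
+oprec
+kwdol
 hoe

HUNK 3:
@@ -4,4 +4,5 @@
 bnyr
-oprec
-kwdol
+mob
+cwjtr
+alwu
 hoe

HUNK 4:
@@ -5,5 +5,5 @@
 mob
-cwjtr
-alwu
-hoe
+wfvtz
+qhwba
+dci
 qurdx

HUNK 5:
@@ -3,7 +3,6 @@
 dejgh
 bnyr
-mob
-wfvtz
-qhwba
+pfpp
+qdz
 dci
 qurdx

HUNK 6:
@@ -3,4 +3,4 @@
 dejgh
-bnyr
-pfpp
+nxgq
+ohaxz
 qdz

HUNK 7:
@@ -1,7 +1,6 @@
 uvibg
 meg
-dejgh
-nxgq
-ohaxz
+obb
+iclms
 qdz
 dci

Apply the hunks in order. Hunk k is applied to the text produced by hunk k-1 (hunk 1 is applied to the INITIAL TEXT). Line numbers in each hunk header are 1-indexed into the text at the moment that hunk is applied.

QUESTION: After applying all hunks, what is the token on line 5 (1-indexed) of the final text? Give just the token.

Hunk 1: at line 3 remove [efug,xnqb,hixt] add [tet,opfe] -> 8 lines: uvibg meg dejgh bnyr tet opfe hoe qurdx
Hunk 2: at line 4 remove [tet,opfe] add [oprec,kwdol] -> 8 lines: uvibg meg dejgh bnyr oprec kwdol hoe qurdx
Hunk 3: at line 4 remove [oprec,kwdol] add [mob,cwjtr,alwu] -> 9 lines: uvibg meg dejgh bnyr mob cwjtr alwu hoe qurdx
Hunk 4: at line 5 remove [cwjtr,alwu,hoe] add [wfvtz,qhwba,dci] -> 9 lines: uvibg meg dejgh bnyr mob wfvtz qhwba dci qurdx
Hunk 5: at line 3 remove [mob,wfvtz,qhwba] add [pfpp,qdz] -> 8 lines: uvibg meg dejgh bnyr pfpp qdz dci qurdx
Hunk 6: at line 3 remove [bnyr,pfpp] add [nxgq,ohaxz] -> 8 lines: uvibg meg dejgh nxgq ohaxz qdz dci qurdx
Hunk 7: at line 1 remove [dejgh,nxgq,ohaxz] add [obb,iclms] -> 7 lines: uvibg meg obb iclms qdz dci qurdx
Final line 5: qdz

Answer: qdz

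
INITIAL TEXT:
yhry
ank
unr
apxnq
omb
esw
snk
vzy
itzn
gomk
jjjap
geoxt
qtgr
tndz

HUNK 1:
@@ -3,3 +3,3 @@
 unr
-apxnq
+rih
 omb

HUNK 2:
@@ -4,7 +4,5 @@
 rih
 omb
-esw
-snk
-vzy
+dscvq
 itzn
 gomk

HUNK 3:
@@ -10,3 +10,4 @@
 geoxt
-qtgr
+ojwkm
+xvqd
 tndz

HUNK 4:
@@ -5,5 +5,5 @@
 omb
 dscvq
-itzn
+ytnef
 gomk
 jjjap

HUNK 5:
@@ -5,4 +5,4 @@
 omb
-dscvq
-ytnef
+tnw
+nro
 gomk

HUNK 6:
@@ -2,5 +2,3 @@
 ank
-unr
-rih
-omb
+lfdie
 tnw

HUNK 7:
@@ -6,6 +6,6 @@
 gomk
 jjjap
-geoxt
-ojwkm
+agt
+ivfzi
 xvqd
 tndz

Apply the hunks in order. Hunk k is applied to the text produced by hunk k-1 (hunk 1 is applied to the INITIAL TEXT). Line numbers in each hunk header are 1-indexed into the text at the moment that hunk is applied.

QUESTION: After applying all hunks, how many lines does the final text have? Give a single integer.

Answer: 11

Derivation:
Hunk 1: at line 3 remove [apxnq] add [rih] -> 14 lines: yhry ank unr rih omb esw snk vzy itzn gomk jjjap geoxt qtgr tndz
Hunk 2: at line 4 remove [esw,snk,vzy] add [dscvq] -> 12 lines: yhry ank unr rih omb dscvq itzn gomk jjjap geoxt qtgr tndz
Hunk 3: at line 10 remove [qtgr] add [ojwkm,xvqd] -> 13 lines: yhry ank unr rih omb dscvq itzn gomk jjjap geoxt ojwkm xvqd tndz
Hunk 4: at line 5 remove [itzn] add [ytnef] -> 13 lines: yhry ank unr rih omb dscvq ytnef gomk jjjap geoxt ojwkm xvqd tndz
Hunk 5: at line 5 remove [dscvq,ytnef] add [tnw,nro] -> 13 lines: yhry ank unr rih omb tnw nro gomk jjjap geoxt ojwkm xvqd tndz
Hunk 6: at line 2 remove [unr,rih,omb] add [lfdie] -> 11 lines: yhry ank lfdie tnw nro gomk jjjap geoxt ojwkm xvqd tndz
Hunk 7: at line 6 remove [geoxt,ojwkm] add [agt,ivfzi] -> 11 lines: yhry ank lfdie tnw nro gomk jjjap agt ivfzi xvqd tndz
Final line count: 11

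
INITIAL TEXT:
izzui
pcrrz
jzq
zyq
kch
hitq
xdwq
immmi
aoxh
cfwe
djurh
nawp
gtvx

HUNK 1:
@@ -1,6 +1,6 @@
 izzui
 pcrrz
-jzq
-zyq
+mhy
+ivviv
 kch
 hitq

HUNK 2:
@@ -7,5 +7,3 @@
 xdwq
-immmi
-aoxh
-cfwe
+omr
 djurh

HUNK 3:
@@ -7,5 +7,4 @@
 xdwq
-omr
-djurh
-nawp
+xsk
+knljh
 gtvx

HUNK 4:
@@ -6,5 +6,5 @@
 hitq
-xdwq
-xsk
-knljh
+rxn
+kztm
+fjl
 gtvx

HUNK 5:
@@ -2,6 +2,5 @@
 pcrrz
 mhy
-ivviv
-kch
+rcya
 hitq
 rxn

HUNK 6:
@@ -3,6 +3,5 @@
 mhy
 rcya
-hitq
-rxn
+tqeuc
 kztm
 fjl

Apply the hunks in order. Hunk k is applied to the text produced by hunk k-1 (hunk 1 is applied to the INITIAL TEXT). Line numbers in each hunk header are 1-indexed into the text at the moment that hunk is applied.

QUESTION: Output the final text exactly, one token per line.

Answer: izzui
pcrrz
mhy
rcya
tqeuc
kztm
fjl
gtvx

Derivation:
Hunk 1: at line 1 remove [jzq,zyq] add [mhy,ivviv] -> 13 lines: izzui pcrrz mhy ivviv kch hitq xdwq immmi aoxh cfwe djurh nawp gtvx
Hunk 2: at line 7 remove [immmi,aoxh,cfwe] add [omr] -> 11 lines: izzui pcrrz mhy ivviv kch hitq xdwq omr djurh nawp gtvx
Hunk 3: at line 7 remove [omr,djurh,nawp] add [xsk,knljh] -> 10 lines: izzui pcrrz mhy ivviv kch hitq xdwq xsk knljh gtvx
Hunk 4: at line 6 remove [xdwq,xsk,knljh] add [rxn,kztm,fjl] -> 10 lines: izzui pcrrz mhy ivviv kch hitq rxn kztm fjl gtvx
Hunk 5: at line 2 remove [ivviv,kch] add [rcya] -> 9 lines: izzui pcrrz mhy rcya hitq rxn kztm fjl gtvx
Hunk 6: at line 3 remove [hitq,rxn] add [tqeuc] -> 8 lines: izzui pcrrz mhy rcya tqeuc kztm fjl gtvx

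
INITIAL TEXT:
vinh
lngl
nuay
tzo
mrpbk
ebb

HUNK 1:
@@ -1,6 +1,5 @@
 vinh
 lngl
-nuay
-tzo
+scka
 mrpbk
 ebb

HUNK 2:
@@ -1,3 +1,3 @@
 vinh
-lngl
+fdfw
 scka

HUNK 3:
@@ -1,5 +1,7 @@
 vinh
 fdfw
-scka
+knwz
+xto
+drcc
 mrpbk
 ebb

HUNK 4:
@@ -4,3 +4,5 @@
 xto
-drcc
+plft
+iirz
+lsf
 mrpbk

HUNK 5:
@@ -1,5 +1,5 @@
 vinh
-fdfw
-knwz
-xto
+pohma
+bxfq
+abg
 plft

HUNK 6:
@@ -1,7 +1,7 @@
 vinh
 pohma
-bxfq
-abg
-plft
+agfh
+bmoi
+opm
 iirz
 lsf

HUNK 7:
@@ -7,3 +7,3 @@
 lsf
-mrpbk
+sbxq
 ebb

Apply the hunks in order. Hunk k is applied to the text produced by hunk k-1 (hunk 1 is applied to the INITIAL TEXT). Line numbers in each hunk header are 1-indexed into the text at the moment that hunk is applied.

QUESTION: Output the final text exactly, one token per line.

Answer: vinh
pohma
agfh
bmoi
opm
iirz
lsf
sbxq
ebb

Derivation:
Hunk 1: at line 1 remove [nuay,tzo] add [scka] -> 5 lines: vinh lngl scka mrpbk ebb
Hunk 2: at line 1 remove [lngl] add [fdfw] -> 5 lines: vinh fdfw scka mrpbk ebb
Hunk 3: at line 1 remove [scka] add [knwz,xto,drcc] -> 7 lines: vinh fdfw knwz xto drcc mrpbk ebb
Hunk 4: at line 4 remove [drcc] add [plft,iirz,lsf] -> 9 lines: vinh fdfw knwz xto plft iirz lsf mrpbk ebb
Hunk 5: at line 1 remove [fdfw,knwz,xto] add [pohma,bxfq,abg] -> 9 lines: vinh pohma bxfq abg plft iirz lsf mrpbk ebb
Hunk 6: at line 1 remove [bxfq,abg,plft] add [agfh,bmoi,opm] -> 9 lines: vinh pohma agfh bmoi opm iirz lsf mrpbk ebb
Hunk 7: at line 7 remove [mrpbk] add [sbxq] -> 9 lines: vinh pohma agfh bmoi opm iirz lsf sbxq ebb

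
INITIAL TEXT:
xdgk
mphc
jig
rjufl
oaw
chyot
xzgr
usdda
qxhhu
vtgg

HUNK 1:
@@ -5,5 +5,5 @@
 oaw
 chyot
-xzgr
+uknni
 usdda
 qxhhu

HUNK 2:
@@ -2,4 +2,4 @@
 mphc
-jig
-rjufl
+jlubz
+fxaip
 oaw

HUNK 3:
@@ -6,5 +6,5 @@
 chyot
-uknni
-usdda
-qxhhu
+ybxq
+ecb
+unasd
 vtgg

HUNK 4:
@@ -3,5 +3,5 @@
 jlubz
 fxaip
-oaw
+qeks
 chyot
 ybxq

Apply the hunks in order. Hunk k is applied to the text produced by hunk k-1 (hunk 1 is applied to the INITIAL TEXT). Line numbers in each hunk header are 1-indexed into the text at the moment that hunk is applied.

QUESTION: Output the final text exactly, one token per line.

Hunk 1: at line 5 remove [xzgr] add [uknni] -> 10 lines: xdgk mphc jig rjufl oaw chyot uknni usdda qxhhu vtgg
Hunk 2: at line 2 remove [jig,rjufl] add [jlubz,fxaip] -> 10 lines: xdgk mphc jlubz fxaip oaw chyot uknni usdda qxhhu vtgg
Hunk 3: at line 6 remove [uknni,usdda,qxhhu] add [ybxq,ecb,unasd] -> 10 lines: xdgk mphc jlubz fxaip oaw chyot ybxq ecb unasd vtgg
Hunk 4: at line 3 remove [oaw] add [qeks] -> 10 lines: xdgk mphc jlubz fxaip qeks chyot ybxq ecb unasd vtgg

Answer: xdgk
mphc
jlubz
fxaip
qeks
chyot
ybxq
ecb
unasd
vtgg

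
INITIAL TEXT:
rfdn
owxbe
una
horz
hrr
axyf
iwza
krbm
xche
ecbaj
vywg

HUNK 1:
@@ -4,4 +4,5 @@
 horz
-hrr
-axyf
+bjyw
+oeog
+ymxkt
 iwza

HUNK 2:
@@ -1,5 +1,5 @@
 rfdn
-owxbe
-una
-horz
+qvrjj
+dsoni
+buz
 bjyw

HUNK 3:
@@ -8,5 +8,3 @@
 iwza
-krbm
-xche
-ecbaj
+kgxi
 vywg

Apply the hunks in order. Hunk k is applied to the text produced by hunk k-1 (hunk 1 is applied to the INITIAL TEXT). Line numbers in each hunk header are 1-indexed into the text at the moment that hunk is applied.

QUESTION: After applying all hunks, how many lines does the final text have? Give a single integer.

Hunk 1: at line 4 remove [hrr,axyf] add [bjyw,oeog,ymxkt] -> 12 lines: rfdn owxbe una horz bjyw oeog ymxkt iwza krbm xche ecbaj vywg
Hunk 2: at line 1 remove [owxbe,una,horz] add [qvrjj,dsoni,buz] -> 12 lines: rfdn qvrjj dsoni buz bjyw oeog ymxkt iwza krbm xche ecbaj vywg
Hunk 3: at line 8 remove [krbm,xche,ecbaj] add [kgxi] -> 10 lines: rfdn qvrjj dsoni buz bjyw oeog ymxkt iwza kgxi vywg
Final line count: 10

Answer: 10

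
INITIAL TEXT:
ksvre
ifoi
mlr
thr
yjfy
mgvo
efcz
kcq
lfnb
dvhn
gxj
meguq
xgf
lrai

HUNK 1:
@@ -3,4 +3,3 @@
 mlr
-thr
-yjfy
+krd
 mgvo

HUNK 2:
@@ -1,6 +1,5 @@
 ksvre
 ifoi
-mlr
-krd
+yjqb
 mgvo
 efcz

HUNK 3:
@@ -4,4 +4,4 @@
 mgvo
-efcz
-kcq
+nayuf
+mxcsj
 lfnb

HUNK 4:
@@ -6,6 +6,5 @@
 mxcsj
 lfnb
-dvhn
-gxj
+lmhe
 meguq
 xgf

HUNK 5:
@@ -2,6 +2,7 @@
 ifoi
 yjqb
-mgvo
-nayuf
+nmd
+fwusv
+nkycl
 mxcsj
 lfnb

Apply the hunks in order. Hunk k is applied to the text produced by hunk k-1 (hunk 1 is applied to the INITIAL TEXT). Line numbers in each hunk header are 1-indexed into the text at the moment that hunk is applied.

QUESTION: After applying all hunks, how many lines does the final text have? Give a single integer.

Answer: 12

Derivation:
Hunk 1: at line 3 remove [thr,yjfy] add [krd] -> 13 lines: ksvre ifoi mlr krd mgvo efcz kcq lfnb dvhn gxj meguq xgf lrai
Hunk 2: at line 1 remove [mlr,krd] add [yjqb] -> 12 lines: ksvre ifoi yjqb mgvo efcz kcq lfnb dvhn gxj meguq xgf lrai
Hunk 3: at line 4 remove [efcz,kcq] add [nayuf,mxcsj] -> 12 lines: ksvre ifoi yjqb mgvo nayuf mxcsj lfnb dvhn gxj meguq xgf lrai
Hunk 4: at line 6 remove [dvhn,gxj] add [lmhe] -> 11 lines: ksvre ifoi yjqb mgvo nayuf mxcsj lfnb lmhe meguq xgf lrai
Hunk 5: at line 2 remove [mgvo,nayuf] add [nmd,fwusv,nkycl] -> 12 lines: ksvre ifoi yjqb nmd fwusv nkycl mxcsj lfnb lmhe meguq xgf lrai
Final line count: 12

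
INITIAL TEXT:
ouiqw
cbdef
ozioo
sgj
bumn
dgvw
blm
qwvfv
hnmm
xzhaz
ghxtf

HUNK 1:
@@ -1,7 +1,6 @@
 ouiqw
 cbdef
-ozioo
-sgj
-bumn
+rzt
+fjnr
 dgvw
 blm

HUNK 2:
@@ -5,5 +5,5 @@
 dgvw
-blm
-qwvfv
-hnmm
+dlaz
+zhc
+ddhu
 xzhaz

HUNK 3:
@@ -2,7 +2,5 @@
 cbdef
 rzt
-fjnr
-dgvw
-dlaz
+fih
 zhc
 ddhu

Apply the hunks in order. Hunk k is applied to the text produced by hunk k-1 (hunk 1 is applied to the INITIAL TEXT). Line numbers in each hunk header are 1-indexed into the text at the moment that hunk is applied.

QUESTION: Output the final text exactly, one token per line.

Answer: ouiqw
cbdef
rzt
fih
zhc
ddhu
xzhaz
ghxtf

Derivation:
Hunk 1: at line 1 remove [ozioo,sgj,bumn] add [rzt,fjnr] -> 10 lines: ouiqw cbdef rzt fjnr dgvw blm qwvfv hnmm xzhaz ghxtf
Hunk 2: at line 5 remove [blm,qwvfv,hnmm] add [dlaz,zhc,ddhu] -> 10 lines: ouiqw cbdef rzt fjnr dgvw dlaz zhc ddhu xzhaz ghxtf
Hunk 3: at line 2 remove [fjnr,dgvw,dlaz] add [fih] -> 8 lines: ouiqw cbdef rzt fih zhc ddhu xzhaz ghxtf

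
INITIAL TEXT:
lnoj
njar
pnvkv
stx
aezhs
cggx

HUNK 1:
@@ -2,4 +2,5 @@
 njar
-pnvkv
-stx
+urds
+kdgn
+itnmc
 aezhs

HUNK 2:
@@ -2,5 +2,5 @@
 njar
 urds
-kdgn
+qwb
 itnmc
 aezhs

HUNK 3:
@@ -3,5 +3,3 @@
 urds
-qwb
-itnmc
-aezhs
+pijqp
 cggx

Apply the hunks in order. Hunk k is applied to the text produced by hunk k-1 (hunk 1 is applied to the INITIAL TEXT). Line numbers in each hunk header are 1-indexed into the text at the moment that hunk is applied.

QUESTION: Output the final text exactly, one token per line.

Hunk 1: at line 2 remove [pnvkv,stx] add [urds,kdgn,itnmc] -> 7 lines: lnoj njar urds kdgn itnmc aezhs cggx
Hunk 2: at line 2 remove [kdgn] add [qwb] -> 7 lines: lnoj njar urds qwb itnmc aezhs cggx
Hunk 3: at line 3 remove [qwb,itnmc,aezhs] add [pijqp] -> 5 lines: lnoj njar urds pijqp cggx

Answer: lnoj
njar
urds
pijqp
cggx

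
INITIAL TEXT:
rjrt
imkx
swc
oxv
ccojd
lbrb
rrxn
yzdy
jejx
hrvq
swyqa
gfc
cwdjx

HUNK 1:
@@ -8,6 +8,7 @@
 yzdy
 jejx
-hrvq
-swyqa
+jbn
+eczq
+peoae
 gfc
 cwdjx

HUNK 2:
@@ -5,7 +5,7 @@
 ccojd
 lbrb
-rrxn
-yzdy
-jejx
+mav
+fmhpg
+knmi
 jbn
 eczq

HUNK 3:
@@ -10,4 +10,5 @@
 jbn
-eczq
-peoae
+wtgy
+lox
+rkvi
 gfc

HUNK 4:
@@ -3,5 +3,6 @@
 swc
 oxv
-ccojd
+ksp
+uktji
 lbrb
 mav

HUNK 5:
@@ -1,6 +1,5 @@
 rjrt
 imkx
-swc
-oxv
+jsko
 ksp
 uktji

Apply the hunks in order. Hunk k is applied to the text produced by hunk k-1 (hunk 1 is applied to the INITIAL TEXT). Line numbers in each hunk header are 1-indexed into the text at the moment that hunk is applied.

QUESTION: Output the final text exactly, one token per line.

Answer: rjrt
imkx
jsko
ksp
uktji
lbrb
mav
fmhpg
knmi
jbn
wtgy
lox
rkvi
gfc
cwdjx

Derivation:
Hunk 1: at line 8 remove [hrvq,swyqa] add [jbn,eczq,peoae] -> 14 lines: rjrt imkx swc oxv ccojd lbrb rrxn yzdy jejx jbn eczq peoae gfc cwdjx
Hunk 2: at line 5 remove [rrxn,yzdy,jejx] add [mav,fmhpg,knmi] -> 14 lines: rjrt imkx swc oxv ccojd lbrb mav fmhpg knmi jbn eczq peoae gfc cwdjx
Hunk 3: at line 10 remove [eczq,peoae] add [wtgy,lox,rkvi] -> 15 lines: rjrt imkx swc oxv ccojd lbrb mav fmhpg knmi jbn wtgy lox rkvi gfc cwdjx
Hunk 4: at line 3 remove [ccojd] add [ksp,uktji] -> 16 lines: rjrt imkx swc oxv ksp uktji lbrb mav fmhpg knmi jbn wtgy lox rkvi gfc cwdjx
Hunk 5: at line 1 remove [swc,oxv] add [jsko] -> 15 lines: rjrt imkx jsko ksp uktji lbrb mav fmhpg knmi jbn wtgy lox rkvi gfc cwdjx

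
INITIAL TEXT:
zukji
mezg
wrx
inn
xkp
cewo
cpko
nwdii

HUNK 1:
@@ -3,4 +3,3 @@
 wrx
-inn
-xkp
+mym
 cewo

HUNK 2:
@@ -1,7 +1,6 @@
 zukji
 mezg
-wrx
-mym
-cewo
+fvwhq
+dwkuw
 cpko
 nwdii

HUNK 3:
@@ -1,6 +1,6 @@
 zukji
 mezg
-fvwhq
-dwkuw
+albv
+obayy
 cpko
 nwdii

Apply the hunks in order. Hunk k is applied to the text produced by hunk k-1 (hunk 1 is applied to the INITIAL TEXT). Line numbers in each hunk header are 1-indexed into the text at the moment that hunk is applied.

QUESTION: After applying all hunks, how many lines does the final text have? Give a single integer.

Hunk 1: at line 3 remove [inn,xkp] add [mym] -> 7 lines: zukji mezg wrx mym cewo cpko nwdii
Hunk 2: at line 1 remove [wrx,mym,cewo] add [fvwhq,dwkuw] -> 6 lines: zukji mezg fvwhq dwkuw cpko nwdii
Hunk 3: at line 1 remove [fvwhq,dwkuw] add [albv,obayy] -> 6 lines: zukji mezg albv obayy cpko nwdii
Final line count: 6

Answer: 6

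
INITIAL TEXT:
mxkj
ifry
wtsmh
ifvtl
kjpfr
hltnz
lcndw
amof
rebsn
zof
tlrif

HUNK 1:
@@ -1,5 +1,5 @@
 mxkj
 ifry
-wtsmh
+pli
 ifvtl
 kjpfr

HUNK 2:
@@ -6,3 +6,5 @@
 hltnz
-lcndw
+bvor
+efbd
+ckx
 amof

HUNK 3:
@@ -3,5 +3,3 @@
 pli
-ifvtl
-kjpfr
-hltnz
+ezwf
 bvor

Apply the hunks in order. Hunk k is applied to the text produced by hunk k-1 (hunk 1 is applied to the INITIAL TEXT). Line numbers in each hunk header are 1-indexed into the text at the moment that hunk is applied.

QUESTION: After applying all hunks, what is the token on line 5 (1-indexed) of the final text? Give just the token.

Answer: bvor

Derivation:
Hunk 1: at line 1 remove [wtsmh] add [pli] -> 11 lines: mxkj ifry pli ifvtl kjpfr hltnz lcndw amof rebsn zof tlrif
Hunk 2: at line 6 remove [lcndw] add [bvor,efbd,ckx] -> 13 lines: mxkj ifry pli ifvtl kjpfr hltnz bvor efbd ckx amof rebsn zof tlrif
Hunk 3: at line 3 remove [ifvtl,kjpfr,hltnz] add [ezwf] -> 11 lines: mxkj ifry pli ezwf bvor efbd ckx amof rebsn zof tlrif
Final line 5: bvor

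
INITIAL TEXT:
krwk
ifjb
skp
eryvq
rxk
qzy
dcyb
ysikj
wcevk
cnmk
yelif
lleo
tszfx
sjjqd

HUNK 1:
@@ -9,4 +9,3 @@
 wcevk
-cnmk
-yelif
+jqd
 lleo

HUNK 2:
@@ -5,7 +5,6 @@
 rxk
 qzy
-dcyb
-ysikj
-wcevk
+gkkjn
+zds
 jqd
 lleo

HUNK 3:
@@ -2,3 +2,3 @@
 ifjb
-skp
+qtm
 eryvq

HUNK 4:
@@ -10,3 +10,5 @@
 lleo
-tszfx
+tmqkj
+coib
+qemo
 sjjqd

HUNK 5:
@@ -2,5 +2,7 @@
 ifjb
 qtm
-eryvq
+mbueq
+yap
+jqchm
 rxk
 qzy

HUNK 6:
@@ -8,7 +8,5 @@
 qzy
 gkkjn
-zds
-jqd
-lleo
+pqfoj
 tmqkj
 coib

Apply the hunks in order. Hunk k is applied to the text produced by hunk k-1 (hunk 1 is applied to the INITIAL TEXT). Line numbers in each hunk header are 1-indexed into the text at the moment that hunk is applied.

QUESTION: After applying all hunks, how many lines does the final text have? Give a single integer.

Answer: 14

Derivation:
Hunk 1: at line 9 remove [cnmk,yelif] add [jqd] -> 13 lines: krwk ifjb skp eryvq rxk qzy dcyb ysikj wcevk jqd lleo tszfx sjjqd
Hunk 2: at line 5 remove [dcyb,ysikj,wcevk] add [gkkjn,zds] -> 12 lines: krwk ifjb skp eryvq rxk qzy gkkjn zds jqd lleo tszfx sjjqd
Hunk 3: at line 2 remove [skp] add [qtm] -> 12 lines: krwk ifjb qtm eryvq rxk qzy gkkjn zds jqd lleo tszfx sjjqd
Hunk 4: at line 10 remove [tszfx] add [tmqkj,coib,qemo] -> 14 lines: krwk ifjb qtm eryvq rxk qzy gkkjn zds jqd lleo tmqkj coib qemo sjjqd
Hunk 5: at line 2 remove [eryvq] add [mbueq,yap,jqchm] -> 16 lines: krwk ifjb qtm mbueq yap jqchm rxk qzy gkkjn zds jqd lleo tmqkj coib qemo sjjqd
Hunk 6: at line 8 remove [zds,jqd,lleo] add [pqfoj] -> 14 lines: krwk ifjb qtm mbueq yap jqchm rxk qzy gkkjn pqfoj tmqkj coib qemo sjjqd
Final line count: 14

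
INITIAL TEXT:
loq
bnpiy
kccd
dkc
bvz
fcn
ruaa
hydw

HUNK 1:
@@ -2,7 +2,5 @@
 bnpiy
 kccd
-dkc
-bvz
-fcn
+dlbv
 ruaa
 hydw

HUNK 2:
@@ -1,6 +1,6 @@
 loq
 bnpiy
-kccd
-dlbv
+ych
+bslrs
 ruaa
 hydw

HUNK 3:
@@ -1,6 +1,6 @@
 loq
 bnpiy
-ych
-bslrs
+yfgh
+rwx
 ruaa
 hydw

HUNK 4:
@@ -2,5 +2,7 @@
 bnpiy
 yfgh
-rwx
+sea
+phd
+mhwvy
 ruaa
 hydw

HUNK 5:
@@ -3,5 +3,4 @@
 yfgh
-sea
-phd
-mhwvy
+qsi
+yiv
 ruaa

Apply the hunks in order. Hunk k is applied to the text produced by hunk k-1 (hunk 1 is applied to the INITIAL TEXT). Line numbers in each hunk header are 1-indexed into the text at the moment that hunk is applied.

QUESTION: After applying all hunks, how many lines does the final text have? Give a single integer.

Hunk 1: at line 2 remove [dkc,bvz,fcn] add [dlbv] -> 6 lines: loq bnpiy kccd dlbv ruaa hydw
Hunk 2: at line 1 remove [kccd,dlbv] add [ych,bslrs] -> 6 lines: loq bnpiy ych bslrs ruaa hydw
Hunk 3: at line 1 remove [ych,bslrs] add [yfgh,rwx] -> 6 lines: loq bnpiy yfgh rwx ruaa hydw
Hunk 4: at line 2 remove [rwx] add [sea,phd,mhwvy] -> 8 lines: loq bnpiy yfgh sea phd mhwvy ruaa hydw
Hunk 5: at line 3 remove [sea,phd,mhwvy] add [qsi,yiv] -> 7 lines: loq bnpiy yfgh qsi yiv ruaa hydw
Final line count: 7

Answer: 7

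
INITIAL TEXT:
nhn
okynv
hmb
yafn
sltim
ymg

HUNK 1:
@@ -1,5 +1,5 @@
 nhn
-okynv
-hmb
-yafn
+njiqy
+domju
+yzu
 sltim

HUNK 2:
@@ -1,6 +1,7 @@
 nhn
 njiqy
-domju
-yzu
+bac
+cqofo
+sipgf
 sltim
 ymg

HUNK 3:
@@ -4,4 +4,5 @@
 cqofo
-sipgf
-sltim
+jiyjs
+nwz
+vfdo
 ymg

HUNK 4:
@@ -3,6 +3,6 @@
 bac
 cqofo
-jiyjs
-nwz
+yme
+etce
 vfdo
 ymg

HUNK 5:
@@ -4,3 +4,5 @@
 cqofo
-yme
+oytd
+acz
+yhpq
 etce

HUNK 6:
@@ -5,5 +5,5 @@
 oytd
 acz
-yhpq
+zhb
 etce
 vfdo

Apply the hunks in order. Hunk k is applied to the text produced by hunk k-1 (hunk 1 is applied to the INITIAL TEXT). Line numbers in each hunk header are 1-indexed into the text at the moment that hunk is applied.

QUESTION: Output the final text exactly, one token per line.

Hunk 1: at line 1 remove [okynv,hmb,yafn] add [njiqy,domju,yzu] -> 6 lines: nhn njiqy domju yzu sltim ymg
Hunk 2: at line 1 remove [domju,yzu] add [bac,cqofo,sipgf] -> 7 lines: nhn njiqy bac cqofo sipgf sltim ymg
Hunk 3: at line 4 remove [sipgf,sltim] add [jiyjs,nwz,vfdo] -> 8 lines: nhn njiqy bac cqofo jiyjs nwz vfdo ymg
Hunk 4: at line 3 remove [jiyjs,nwz] add [yme,etce] -> 8 lines: nhn njiqy bac cqofo yme etce vfdo ymg
Hunk 5: at line 4 remove [yme] add [oytd,acz,yhpq] -> 10 lines: nhn njiqy bac cqofo oytd acz yhpq etce vfdo ymg
Hunk 6: at line 5 remove [yhpq] add [zhb] -> 10 lines: nhn njiqy bac cqofo oytd acz zhb etce vfdo ymg

Answer: nhn
njiqy
bac
cqofo
oytd
acz
zhb
etce
vfdo
ymg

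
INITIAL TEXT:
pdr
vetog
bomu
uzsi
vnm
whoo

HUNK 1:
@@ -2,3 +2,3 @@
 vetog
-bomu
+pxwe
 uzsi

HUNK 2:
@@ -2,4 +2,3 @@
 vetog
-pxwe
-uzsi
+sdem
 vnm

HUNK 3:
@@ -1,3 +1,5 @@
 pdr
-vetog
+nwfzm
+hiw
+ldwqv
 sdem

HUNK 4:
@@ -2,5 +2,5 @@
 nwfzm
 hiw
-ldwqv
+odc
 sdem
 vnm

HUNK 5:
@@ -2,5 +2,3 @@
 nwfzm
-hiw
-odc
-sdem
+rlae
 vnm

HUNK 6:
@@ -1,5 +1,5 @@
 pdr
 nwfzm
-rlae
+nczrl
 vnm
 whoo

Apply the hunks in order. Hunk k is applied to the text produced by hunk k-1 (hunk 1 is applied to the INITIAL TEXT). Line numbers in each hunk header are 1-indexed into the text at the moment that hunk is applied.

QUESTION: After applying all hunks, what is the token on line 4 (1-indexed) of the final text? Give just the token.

Answer: vnm

Derivation:
Hunk 1: at line 2 remove [bomu] add [pxwe] -> 6 lines: pdr vetog pxwe uzsi vnm whoo
Hunk 2: at line 2 remove [pxwe,uzsi] add [sdem] -> 5 lines: pdr vetog sdem vnm whoo
Hunk 3: at line 1 remove [vetog] add [nwfzm,hiw,ldwqv] -> 7 lines: pdr nwfzm hiw ldwqv sdem vnm whoo
Hunk 4: at line 2 remove [ldwqv] add [odc] -> 7 lines: pdr nwfzm hiw odc sdem vnm whoo
Hunk 5: at line 2 remove [hiw,odc,sdem] add [rlae] -> 5 lines: pdr nwfzm rlae vnm whoo
Hunk 6: at line 1 remove [rlae] add [nczrl] -> 5 lines: pdr nwfzm nczrl vnm whoo
Final line 4: vnm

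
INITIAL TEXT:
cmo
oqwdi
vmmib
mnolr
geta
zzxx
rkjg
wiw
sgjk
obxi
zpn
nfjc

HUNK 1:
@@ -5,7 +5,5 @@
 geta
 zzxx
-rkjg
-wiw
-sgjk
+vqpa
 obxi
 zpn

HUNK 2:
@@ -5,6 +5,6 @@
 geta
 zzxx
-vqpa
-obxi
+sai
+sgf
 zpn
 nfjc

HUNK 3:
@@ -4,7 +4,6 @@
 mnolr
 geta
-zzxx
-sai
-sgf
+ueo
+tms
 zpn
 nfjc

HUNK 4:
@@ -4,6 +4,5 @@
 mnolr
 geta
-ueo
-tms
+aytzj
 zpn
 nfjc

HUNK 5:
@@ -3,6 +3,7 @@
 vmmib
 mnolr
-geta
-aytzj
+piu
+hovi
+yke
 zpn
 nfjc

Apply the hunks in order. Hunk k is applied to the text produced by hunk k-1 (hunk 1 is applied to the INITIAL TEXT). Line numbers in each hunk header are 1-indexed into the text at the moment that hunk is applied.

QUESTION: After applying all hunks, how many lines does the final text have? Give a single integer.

Answer: 9

Derivation:
Hunk 1: at line 5 remove [rkjg,wiw,sgjk] add [vqpa] -> 10 lines: cmo oqwdi vmmib mnolr geta zzxx vqpa obxi zpn nfjc
Hunk 2: at line 5 remove [vqpa,obxi] add [sai,sgf] -> 10 lines: cmo oqwdi vmmib mnolr geta zzxx sai sgf zpn nfjc
Hunk 3: at line 4 remove [zzxx,sai,sgf] add [ueo,tms] -> 9 lines: cmo oqwdi vmmib mnolr geta ueo tms zpn nfjc
Hunk 4: at line 4 remove [ueo,tms] add [aytzj] -> 8 lines: cmo oqwdi vmmib mnolr geta aytzj zpn nfjc
Hunk 5: at line 3 remove [geta,aytzj] add [piu,hovi,yke] -> 9 lines: cmo oqwdi vmmib mnolr piu hovi yke zpn nfjc
Final line count: 9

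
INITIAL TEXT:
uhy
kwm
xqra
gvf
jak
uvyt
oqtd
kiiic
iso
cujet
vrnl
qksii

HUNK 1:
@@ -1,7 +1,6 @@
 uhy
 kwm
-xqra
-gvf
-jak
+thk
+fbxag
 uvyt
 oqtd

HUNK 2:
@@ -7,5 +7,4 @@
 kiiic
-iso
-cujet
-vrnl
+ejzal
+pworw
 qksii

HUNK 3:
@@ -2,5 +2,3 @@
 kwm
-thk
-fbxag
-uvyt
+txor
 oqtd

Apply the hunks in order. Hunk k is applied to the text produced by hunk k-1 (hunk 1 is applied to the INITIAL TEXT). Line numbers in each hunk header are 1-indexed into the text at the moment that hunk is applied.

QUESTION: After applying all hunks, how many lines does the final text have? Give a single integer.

Hunk 1: at line 1 remove [xqra,gvf,jak] add [thk,fbxag] -> 11 lines: uhy kwm thk fbxag uvyt oqtd kiiic iso cujet vrnl qksii
Hunk 2: at line 7 remove [iso,cujet,vrnl] add [ejzal,pworw] -> 10 lines: uhy kwm thk fbxag uvyt oqtd kiiic ejzal pworw qksii
Hunk 3: at line 2 remove [thk,fbxag,uvyt] add [txor] -> 8 lines: uhy kwm txor oqtd kiiic ejzal pworw qksii
Final line count: 8

Answer: 8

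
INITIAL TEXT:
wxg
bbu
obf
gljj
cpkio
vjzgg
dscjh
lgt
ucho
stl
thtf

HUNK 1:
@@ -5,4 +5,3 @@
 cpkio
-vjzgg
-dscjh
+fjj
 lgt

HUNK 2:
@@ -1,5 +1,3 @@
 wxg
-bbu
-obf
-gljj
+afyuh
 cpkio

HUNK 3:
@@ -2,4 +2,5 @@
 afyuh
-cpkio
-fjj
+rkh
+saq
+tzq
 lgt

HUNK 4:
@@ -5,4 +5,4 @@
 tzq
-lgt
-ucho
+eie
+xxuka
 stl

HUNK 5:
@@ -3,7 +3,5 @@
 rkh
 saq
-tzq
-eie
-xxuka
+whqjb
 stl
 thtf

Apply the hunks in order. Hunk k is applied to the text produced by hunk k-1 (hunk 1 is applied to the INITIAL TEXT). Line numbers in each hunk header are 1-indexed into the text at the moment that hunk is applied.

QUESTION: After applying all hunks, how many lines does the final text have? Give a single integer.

Answer: 7

Derivation:
Hunk 1: at line 5 remove [vjzgg,dscjh] add [fjj] -> 10 lines: wxg bbu obf gljj cpkio fjj lgt ucho stl thtf
Hunk 2: at line 1 remove [bbu,obf,gljj] add [afyuh] -> 8 lines: wxg afyuh cpkio fjj lgt ucho stl thtf
Hunk 3: at line 2 remove [cpkio,fjj] add [rkh,saq,tzq] -> 9 lines: wxg afyuh rkh saq tzq lgt ucho stl thtf
Hunk 4: at line 5 remove [lgt,ucho] add [eie,xxuka] -> 9 lines: wxg afyuh rkh saq tzq eie xxuka stl thtf
Hunk 5: at line 3 remove [tzq,eie,xxuka] add [whqjb] -> 7 lines: wxg afyuh rkh saq whqjb stl thtf
Final line count: 7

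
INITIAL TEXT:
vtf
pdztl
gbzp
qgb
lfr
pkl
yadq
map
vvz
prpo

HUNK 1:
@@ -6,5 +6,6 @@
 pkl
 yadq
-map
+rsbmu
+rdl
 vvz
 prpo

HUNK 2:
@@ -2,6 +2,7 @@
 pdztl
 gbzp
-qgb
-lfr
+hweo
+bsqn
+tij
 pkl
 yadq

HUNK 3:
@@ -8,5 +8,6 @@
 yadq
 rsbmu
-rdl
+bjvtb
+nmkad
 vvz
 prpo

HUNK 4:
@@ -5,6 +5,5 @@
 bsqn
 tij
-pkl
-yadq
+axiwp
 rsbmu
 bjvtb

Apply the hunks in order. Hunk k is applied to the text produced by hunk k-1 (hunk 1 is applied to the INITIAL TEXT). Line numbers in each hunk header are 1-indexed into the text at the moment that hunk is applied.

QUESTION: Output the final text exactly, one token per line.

Answer: vtf
pdztl
gbzp
hweo
bsqn
tij
axiwp
rsbmu
bjvtb
nmkad
vvz
prpo

Derivation:
Hunk 1: at line 6 remove [map] add [rsbmu,rdl] -> 11 lines: vtf pdztl gbzp qgb lfr pkl yadq rsbmu rdl vvz prpo
Hunk 2: at line 2 remove [qgb,lfr] add [hweo,bsqn,tij] -> 12 lines: vtf pdztl gbzp hweo bsqn tij pkl yadq rsbmu rdl vvz prpo
Hunk 3: at line 8 remove [rdl] add [bjvtb,nmkad] -> 13 lines: vtf pdztl gbzp hweo bsqn tij pkl yadq rsbmu bjvtb nmkad vvz prpo
Hunk 4: at line 5 remove [pkl,yadq] add [axiwp] -> 12 lines: vtf pdztl gbzp hweo bsqn tij axiwp rsbmu bjvtb nmkad vvz prpo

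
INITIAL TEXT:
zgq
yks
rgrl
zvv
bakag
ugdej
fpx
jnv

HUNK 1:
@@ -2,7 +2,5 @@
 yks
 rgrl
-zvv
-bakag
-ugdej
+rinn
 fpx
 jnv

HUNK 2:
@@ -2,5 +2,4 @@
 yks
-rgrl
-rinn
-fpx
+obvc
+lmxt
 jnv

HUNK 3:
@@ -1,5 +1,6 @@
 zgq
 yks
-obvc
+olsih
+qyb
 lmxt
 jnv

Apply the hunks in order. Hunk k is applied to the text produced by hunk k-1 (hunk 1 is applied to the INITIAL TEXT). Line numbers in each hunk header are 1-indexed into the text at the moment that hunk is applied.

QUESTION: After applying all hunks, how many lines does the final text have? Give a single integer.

Hunk 1: at line 2 remove [zvv,bakag,ugdej] add [rinn] -> 6 lines: zgq yks rgrl rinn fpx jnv
Hunk 2: at line 2 remove [rgrl,rinn,fpx] add [obvc,lmxt] -> 5 lines: zgq yks obvc lmxt jnv
Hunk 3: at line 1 remove [obvc] add [olsih,qyb] -> 6 lines: zgq yks olsih qyb lmxt jnv
Final line count: 6

Answer: 6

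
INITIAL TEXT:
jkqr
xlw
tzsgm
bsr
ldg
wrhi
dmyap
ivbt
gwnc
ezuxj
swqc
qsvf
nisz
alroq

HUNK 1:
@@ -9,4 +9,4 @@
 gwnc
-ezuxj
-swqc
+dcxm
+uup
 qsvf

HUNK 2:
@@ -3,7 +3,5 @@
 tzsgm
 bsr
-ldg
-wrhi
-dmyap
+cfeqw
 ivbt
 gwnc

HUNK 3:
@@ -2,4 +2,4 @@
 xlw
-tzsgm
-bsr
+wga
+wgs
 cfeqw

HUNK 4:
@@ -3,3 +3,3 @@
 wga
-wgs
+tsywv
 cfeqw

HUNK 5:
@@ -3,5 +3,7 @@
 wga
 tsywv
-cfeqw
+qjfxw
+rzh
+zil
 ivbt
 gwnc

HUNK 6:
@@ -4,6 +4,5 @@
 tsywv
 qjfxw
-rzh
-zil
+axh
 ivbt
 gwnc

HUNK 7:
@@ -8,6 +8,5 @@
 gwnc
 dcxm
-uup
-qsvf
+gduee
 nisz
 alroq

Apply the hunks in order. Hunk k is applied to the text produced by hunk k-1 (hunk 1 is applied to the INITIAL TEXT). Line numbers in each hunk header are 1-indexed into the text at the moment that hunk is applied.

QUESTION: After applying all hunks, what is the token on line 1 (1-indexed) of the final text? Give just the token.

Answer: jkqr

Derivation:
Hunk 1: at line 9 remove [ezuxj,swqc] add [dcxm,uup] -> 14 lines: jkqr xlw tzsgm bsr ldg wrhi dmyap ivbt gwnc dcxm uup qsvf nisz alroq
Hunk 2: at line 3 remove [ldg,wrhi,dmyap] add [cfeqw] -> 12 lines: jkqr xlw tzsgm bsr cfeqw ivbt gwnc dcxm uup qsvf nisz alroq
Hunk 3: at line 2 remove [tzsgm,bsr] add [wga,wgs] -> 12 lines: jkqr xlw wga wgs cfeqw ivbt gwnc dcxm uup qsvf nisz alroq
Hunk 4: at line 3 remove [wgs] add [tsywv] -> 12 lines: jkqr xlw wga tsywv cfeqw ivbt gwnc dcxm uup qsvf nisz alroq
Hunk 5: at line 3 remove [cfeqw] add [qjfxw,rzh,zil] -> 14 lines: jkqr xlw wga tsywv qjfxw rzh zil ivbt gwnc dcxm uup qsvf nisz alroq
Hunk 6: at line 4 remove [rzh,zil] add [axh] -> 13 lines: jkqr xlw wga tsywv qjfxw axh ivbt gwnc dcxm uup qsvf nisz alroq
Hunk 7: at line 8 remove [uup,qsvf] add [gduee] -> 12 lines: jkqr xlw wga tsywv qjfxw axh ivbt gwnc dcxm gduee nisz alroq
Final line 1: jkqr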